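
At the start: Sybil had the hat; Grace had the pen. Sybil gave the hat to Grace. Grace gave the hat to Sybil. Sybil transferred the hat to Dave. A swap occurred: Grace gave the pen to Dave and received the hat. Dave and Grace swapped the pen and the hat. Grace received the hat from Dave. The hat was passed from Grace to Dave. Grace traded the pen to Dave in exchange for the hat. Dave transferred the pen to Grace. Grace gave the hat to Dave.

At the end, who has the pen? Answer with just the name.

Tracking all object holders:
Start: hat:Sybil, pen:Grace
Event 1 (give hat: Sybil -> Grace). State: hat:Grace, pen:Grace
Event 2 (give hat: Grace -> Sybil). State: hat:Sybil, pen:Grace
Event 3 (give hat: Sybil -> Dave). State: hat:Dave, pen:Grace
Event 4 (swap pen<->hat: now pen:Dave, hat:Grace). State: hat:Grace, pen:Dave
Event 5 (swap pen<->hat: now pen:Grace, hat:Dave). State: hat:Dave, pen:Grace
Event 6 (give hat: Dave -> Grace). State: hat:Grace, pen:Grace
Event 7 (give hat: Grace -> Dave). State: hat:Dave, pen:Grace
Event 8 (swap pen<->hat: now pen:Dave, hat:Grace). State: hat:Grace, pen:Dave
Event 9 (give pen: Dave -> Grace). State: hat:Grace, pen:Grace
Event 10 (give hat: Grace -> Dave). State: hat:Dave, pen:Grace

Final state: hat:Dave, pen:Grace
The pen is held by Grace.

Answer: Grace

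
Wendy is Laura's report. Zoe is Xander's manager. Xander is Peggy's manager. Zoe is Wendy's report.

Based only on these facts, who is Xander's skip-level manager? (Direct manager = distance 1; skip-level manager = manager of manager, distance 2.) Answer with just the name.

Answer: Wendy

Derivation:
Reconstructing the manager chain from the given facts:
  Laura -> Wendy -> Zoe -> Xander -> Peggy
(each arrow means 'manager of the next')
Positions in the chain (0 = top):
  position of Laura: 0
  position of Wendy: 1
  position of Zoe: 2
  position of Xander: 3
  position of Peggy: 4

Xander is at position 3; the skip-level manager is 2 steps up the chain, i.e. position 1: Wendy.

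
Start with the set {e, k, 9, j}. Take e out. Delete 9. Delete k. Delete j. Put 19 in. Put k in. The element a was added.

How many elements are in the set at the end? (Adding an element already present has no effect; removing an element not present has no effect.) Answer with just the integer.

Answer: 3

Derivation:
Tracking the set through each operation:
Start: {9, e, j, k}
Event 1 (remove e): removed. Set: {9, j, k}
Event 2 (remove 9): removed. Set: {j, k}
Event 3 (remove k): removed. Set: {j}
Event 4 (remove j): removed. Set: {}
Event 5 (add 19): added. Set: {19}
Event 6 (add k): added. Set: {19, k}
Event 7 (add a): added. Set: {19, a, k}

Final set: {19, a, k} (size 3)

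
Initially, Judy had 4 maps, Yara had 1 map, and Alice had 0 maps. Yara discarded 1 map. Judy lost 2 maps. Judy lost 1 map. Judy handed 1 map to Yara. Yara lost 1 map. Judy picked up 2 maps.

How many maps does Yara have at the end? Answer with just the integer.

Answer: 0

Derivation:
Tracking counts step by step:
Start: Judy=4, Yara=1, Alice=0
Event 1 (Yara -1): Yara: 1 -> 0. State: Judy=4, Yara=0, Alice=0
Event 2 (Judy -2): Judy: 4 -> 2. State: Judy=2, Yara=0, Alice=0
Event 3 (Judy -1): Judy: 2 -> 1. State: Judy=1, Yara=0, Alice=0
Event 4 (Judy -> Yara, 1): Judy: 1 -> 0, Yara: 0 -> 1. State: Judy=0, Yara=1, Alice=0
Event 5 (Yara -1): Yara: 1 -> 0. State: Judy=0, Yara=0, Alice=0
Event 6 (Judy +2): Judy: 0 -> 2. State: Judy=2, Yara=0, Alice=0

Yara's final count: 0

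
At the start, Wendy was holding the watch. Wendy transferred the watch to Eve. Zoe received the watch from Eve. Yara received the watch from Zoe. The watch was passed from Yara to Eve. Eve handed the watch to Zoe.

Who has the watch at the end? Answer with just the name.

Tracking the watch through each event:
Start: Wendy has the watch.
After event 1: Eve has the watch.
After event 2: Zoe has the watch.
After event 3: Yara has the watch.
After event 4: Eve has the watch.
After event 5: Zoe has the watch.

Answer: Zoe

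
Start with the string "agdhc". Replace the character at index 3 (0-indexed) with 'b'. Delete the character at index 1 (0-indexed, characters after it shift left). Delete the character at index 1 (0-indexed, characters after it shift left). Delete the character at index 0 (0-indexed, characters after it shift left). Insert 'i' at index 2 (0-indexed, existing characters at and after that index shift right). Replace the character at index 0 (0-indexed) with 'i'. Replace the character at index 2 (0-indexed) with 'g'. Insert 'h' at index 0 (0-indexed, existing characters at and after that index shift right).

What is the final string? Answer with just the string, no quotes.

Answer: hicg

Derivation:
Applying each edit step by step:
Start: "agdhc"
Op 1 (replace idx 3: 'h' -> 'b'): "agdhc" -> "agdbc"
Op 2 (delete idx 1 = 'g'): "agdbc" -> "adbc"
Op 3 (delete idx 1 = 'd'): "adbc" -> "abc"
Op 4 (delete idx 0 = 'a'): "abc" -> "bc"
Op 5 (insert 'i' at idx 2): "bc" -> "bci"
Op 6 (replace idx 0: 'b' -> 'i'): "bci" -> "ici"
Op 7 (replace idx 2: 'i' -> 'g'): "ici" -> "icg"
Op 8 (insert 'h' at idx 0): "icg" -> "hicg"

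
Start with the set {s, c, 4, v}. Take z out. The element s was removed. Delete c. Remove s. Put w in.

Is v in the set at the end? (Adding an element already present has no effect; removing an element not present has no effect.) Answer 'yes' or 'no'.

Answer: yes

Derivation:
Tracking the set through each operation:
Start: {4, c, s, v}
Event 1 (remove z): not present, no change. Set: {4, c, s, v}
Event 2 (remove s): removed. Set: {4, c, v}
Event 3 (remove c): removed. Set: {4, v}
Event 4 (remove s): not present, no change. Set: {4, v}
Event 5 (add w): added. Set: {4, v, w}

Final set: {4, v, w} (size 3)
v is in the final set.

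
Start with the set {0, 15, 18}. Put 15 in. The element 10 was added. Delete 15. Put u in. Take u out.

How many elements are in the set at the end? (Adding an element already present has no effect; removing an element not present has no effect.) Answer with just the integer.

Tracking the set through each operation:
Start: {0, 15, 18}
Event 1 (add 15): already present, no change. Set: {0, 15, 18}
Event 2 (add 10): added. Set: {0, 10, 15, 18}
Event 3 (remove 15): removed. Set: {0, 10, 18}
Event 4 (add u): added. Set: {0, 10, 18, u}
Event 5 (remove u): removed. Set: {0, 10, 18}

Final set: {0, 10, 18} (size 3)

Answer: 3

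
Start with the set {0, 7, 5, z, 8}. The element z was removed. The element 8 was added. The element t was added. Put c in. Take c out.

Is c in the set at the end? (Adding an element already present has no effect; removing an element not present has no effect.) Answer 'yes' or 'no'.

Tracking the set through each operation:
Start: {0, 5, 7, 8, z}
Event 1 (remove z): removed. Set: {0, 5, 7, 8}
Event 2 (add 8): already present, no change. Set: {0, 5, 7, 8}
Event 3 (add t): added. Set: {0, 5, 7, 8, t}
Event 4 (add c): added. Set: {0, 5, 7, 8, c, t}
Event 5 (remove c): removed. Set: {0, 5, 7, 8, t}

Final set: {0, 5, 7, 8, t} (size 5)
c is NOT in the final set.

Answer: no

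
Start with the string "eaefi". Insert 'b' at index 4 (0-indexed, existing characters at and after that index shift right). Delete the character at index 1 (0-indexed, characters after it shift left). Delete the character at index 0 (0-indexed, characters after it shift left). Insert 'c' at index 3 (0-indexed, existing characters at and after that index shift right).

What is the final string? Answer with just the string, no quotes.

Applying each edit step by step:
Start: "eaefi"
Op 1 (insert 'b' at idx 4): "eaefi" -> "eaefbi"
Op 2 (delete idx 1 = 'a'): "eaefbi" -> "eefbi"
Op 3 (delete idx 0 = 'e'): "eefbi" -> "efbi"
Op 4 (insert 'c' at idx 3): "efbi" -> "efbci"

Answer: efbci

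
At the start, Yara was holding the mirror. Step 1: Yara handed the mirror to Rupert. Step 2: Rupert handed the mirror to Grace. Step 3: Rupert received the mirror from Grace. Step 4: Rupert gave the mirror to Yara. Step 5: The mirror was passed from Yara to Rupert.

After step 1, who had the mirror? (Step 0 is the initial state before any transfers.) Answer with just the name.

Tracking the mirror holder through step 1:
After step 0 (start): Yara
After step 1: Rupert

At step 1, the holder is Rupert.

Answer: Rupert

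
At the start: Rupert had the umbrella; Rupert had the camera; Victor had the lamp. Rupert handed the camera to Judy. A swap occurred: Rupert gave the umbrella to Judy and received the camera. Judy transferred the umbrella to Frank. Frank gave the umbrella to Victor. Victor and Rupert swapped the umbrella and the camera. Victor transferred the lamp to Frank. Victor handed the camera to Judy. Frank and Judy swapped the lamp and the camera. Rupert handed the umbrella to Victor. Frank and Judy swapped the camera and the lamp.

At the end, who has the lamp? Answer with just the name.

Answer: Frank

Derivation:
Tracking all object holders:
Start: umbrella:Rupert, camera:Rupert, lamp:Victor
Event 1 (give camera: Rupert -> Judy). State: umbrella:Rupert, camera:Judy, lamp:Victor
Event 2 (swap umbrella<->camera: now umbrella:Judy, camera:Rupert). State: umbrella:Judy, camera:Rupert, lamp:Victor
Event 3 (give umbrella: Judy -> Frank). State: umbrella:Frank, camera:Rupert, lamp:Victor
Event 4 (give umbrella: Frank -> Victor). State: umbrella:Victor, camera:Rupert, lamp:Victor
Event 5 (swap umbrella<->camera: now umbrella:Rupert, camera:Victor). State: umbrella:Rupert, camera:Victor, lamp:Victor
Event 6 (give lamp: Victor -> Frank). State: umbrella:Rupert, camera:Victor, lamp:Frank
Event 7 (give camera: Victor -> Judy). State: umbrella:Rupert, camera:Judy, lamp:Frank
Event 8 (swap lamp<->camera: now lamp:Judy, camera:Frank). State: umbrella:Rupert, camera:Frank, lamp:Judy
Event 9 (give umbrella: Rupert -> Victor). State: umbrella:Victor, camera:Frank, lamp:Judy
Event 10 (swap camera<->lamp: now camera:Judy, lamp:Frank). State: umbrella:Victor, camera:Judy, lamp:Frank

Final state: umbrella:Victor, camera:Judy, lamp:Frank
The lamp is held by Frank.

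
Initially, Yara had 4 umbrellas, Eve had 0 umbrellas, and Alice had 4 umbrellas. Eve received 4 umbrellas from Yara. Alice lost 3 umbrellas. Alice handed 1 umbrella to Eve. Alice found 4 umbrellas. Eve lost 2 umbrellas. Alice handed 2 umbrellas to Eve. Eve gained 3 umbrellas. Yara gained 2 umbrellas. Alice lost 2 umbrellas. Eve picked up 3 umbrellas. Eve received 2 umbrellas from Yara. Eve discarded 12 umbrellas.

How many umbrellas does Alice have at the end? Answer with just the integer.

Answer: 0

Derivation:
Tracking counts step by step:
Start: Yara=4, Eve=0, Alice=4
Event 1 (Yara -> Eve, 4): Yara: 4 -> 0, Eve: 0 -> 4. State: Yara=0, Eve=4, Alice=4
Event 2 (Alice -3): Alice: 4 -> 1. State: Yara=0, Eve=4, Alice=1
Event 3 (Alice -> Eve, 1): Alice: 1 -> 0, Eve: 4 -> 5. State: Yara=0, Eve=5, Alice=0
Event 4 (Alice +4): Alice: 0 -> 4. State: Yara=0, Eve=5, Alice=4
Event 5 (Eve -2): Eve: 5 -> 3. State: Yara=0, Eve=3, Alice=4
Event 6 (Alice -> Eve, 2): Alice: 4 -> 2, Eve: 3 -> 5. State: Yara=0, Eve=5, Alice=2
Event 7 (Eve +3): Eve: 5 -> 8. State: Yara=0, Eve=8, Alice=2
Event 8 (Yara +2): Yara: 0 -> 2. State: Yara=2, Eve=8, Alice=2
Event 9 (Alice -2): Alice: 2 -> 0. State: Yara=2, Eve=8, Alice=0
Event 10 (Eve +3): Eve: 8 -> 11. State: Yara=2, Eve=11, Alice=0
Event 11 (Yara -> Eve, 2): Yara: 2 -> 0, Eve: 11 -> 13. State: Yara=0, Eve=13, Alice=0
Event 12 (Eve -12): Eve: 13 -> 1. State: Yara=0, Eve=1, Alice=0

Alice's final count: 0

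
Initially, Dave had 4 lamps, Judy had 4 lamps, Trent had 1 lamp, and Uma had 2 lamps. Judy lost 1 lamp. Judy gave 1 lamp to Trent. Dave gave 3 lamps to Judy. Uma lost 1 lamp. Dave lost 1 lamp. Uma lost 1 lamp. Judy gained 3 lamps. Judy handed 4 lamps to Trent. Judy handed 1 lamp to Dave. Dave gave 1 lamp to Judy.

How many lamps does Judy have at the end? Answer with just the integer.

Tracking counts step by step:
Start: Dave=4, Judy=4, Trent=1, Uma=2
Event 1 (Judy -1): Judy: 4 -> 3. State: Dave=4, Judy=3, Trent=1, Uma=2
Event 2 (Judy -> Trent, 1): Judy: 3 -> 2, Trent: 1 -> 2. State: Dave=4, Judy=2, Trent=2, Uma=2
Event 3 (Dave -> Judy, 3): Dave: 4 -> 1, Judy: 2 -> 5. State: Dave=1, Judy=5, Trent=2, Uma=2
Event 4 (Uma -1): Uma: 2 -> 1. State: Dave=1, Judy=5, Trent=2, Uma=1
Event 5 (Dave -1): Dave: 1 -> 0. State: Dave=0, Judy=5, Trent=2, Uma=1
Event 6 (Uma -1): Uma: 1 -> 0. State: Dave=0, Judy=5, Trent=2, Uma=0
Event 7 (Judy +3): Judy: 5 -> 8. State: Dave=0, Judy=8, Trent=2, Uma=0
Event 8 (Judy -> Trent, 4): Judy: 8 -> 4, Trent: 2 -> 6. State: Dave=0, Judy=4, Trent=6, Uma=0
Event 9 (Judy -> Dave, 1): Judy: 4 -> 3, Dave: 0 -> 1. State: Dave=1, Judy=3, Trent=6, Uma=0
Event 10 (Dave -> Judy, 1): Dave: 1 -> 0, Judy: 3 -> 4. State: Dave=0, Judy=4, Trent=6, Uma=0

Judy's final count: 4

Answer: 4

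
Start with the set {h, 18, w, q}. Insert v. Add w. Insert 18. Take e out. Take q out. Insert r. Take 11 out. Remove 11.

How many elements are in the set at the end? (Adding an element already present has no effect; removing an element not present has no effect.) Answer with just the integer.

Answer: 5

Derivation:
Tracking the set through each operation:
Start: {18, h, q, w}
Event 1 (add v): added. Set: {18, h, q, v, w}
Event 2 (add w): already present, no change. Set: {18, h, q, v, w}
Event 3 (add 18): already present, no change. Set: {18, h, q, v, w}
Event 4 (remove e): not present, no change. Set: {18, h, q, v, w}
Event 5 (remove q): removed. Set: {18, h, v, w}
Event 6 (add r): added. Set: {18, h, r, v, w}
Event 7 (remove 11): not present, no change. Set: {18, h, r, v, w}
Event 8 (remove 11): not present, no change. Set: {18, h, r, v, w}

Final set: {18, h, r, v, w} (size 5)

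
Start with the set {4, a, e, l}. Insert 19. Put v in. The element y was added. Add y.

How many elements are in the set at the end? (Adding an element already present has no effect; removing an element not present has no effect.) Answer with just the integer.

Answer: 7

Derivation:
Tracking the set through each operation:
Start: {4, a, e, l}
Event 1 (add 19): added. Set: {19, 4, a, e, l}
Event 2 (add v): added. Set: {19, 4, a, e, l, v}
Event 3 (add y): added. Set: {19, 4, a, e, l, v, y}
Event 4 (add y): already present, no change. Set: {19, 4, a, e, l, v, y}

Final set: {19, 4, a, e, l, v, y} (size 7)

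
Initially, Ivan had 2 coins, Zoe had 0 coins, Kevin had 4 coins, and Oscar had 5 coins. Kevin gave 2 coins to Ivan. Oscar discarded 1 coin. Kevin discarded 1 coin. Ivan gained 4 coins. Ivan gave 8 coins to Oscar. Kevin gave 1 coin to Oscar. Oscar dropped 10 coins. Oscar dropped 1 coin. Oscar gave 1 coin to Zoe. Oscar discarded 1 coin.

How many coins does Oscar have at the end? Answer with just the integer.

Answer: 0

Derivation:
Tracking counts step by step:
Start: Ivan=2, Zoe=0, Kevin=4, Oscar=5
Event 1 (Kevin -> Ivan, 2): Kevin: 4 -> 2, Ivan: 2 -> 4. State: Ivan=4, Zoe=0, Kevin=2, Oscar=5
Event 2 (Oscar -1): Oscar: 5 -> 4. State: Ivan=4, Zoe=0, Kevin=2, Oscar=4
Event 3 (Kevin -1): Kevin: 2 -> 1. State: Ivan=4, Zoe=0, Kevin=1, Oscar=4
Event 4 (Ivan +4): Ivan: 4 -> 8. State: Ivan=8, Zoe=0, Kevin=1, Oscar=4
Event 5 (Ivan -> Oscar, 8): Ivan: 8 -> 0, Oscar: 4 -> 12. State: Ivan=0, Zoe=0, Kevin=1, Oscar=12
Event 6 (Kevin -> Oscar, 1): Kevin: 1 -> 0, Oscar: 12 -> 13. State: Ivan=0, Zoe=0, Kevin=0, Oscar=13
Event 7 (Oscar -10): Oscar: 13 -> 3. State: Ivan=0, Zoe=0, Kevin=0, Oscar=3
Event 8 (Oscar -1): Oscar: 3 -> 2. State: Ivan=0, Zoe=0, Kevin=0, Oscar=2
Event 9 (Oscar -> Zoe, 1): Oscar: 2 -> 1, Zoe: 0 -> 1. State: Ivan=0, Zoe=1, Kevin=0, Oscar=1
Event 10 (Oscar -1): Oscar: 1 -> 0. State: Ivan=0, Zoe=1, Kevin=0, Oscar=0

Oscar's final count: 0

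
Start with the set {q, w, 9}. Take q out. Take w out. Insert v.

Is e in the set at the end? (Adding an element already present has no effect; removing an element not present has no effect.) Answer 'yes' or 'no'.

Answer: no

Derivation:
Tracking the set through each operation:
Start: {9, q, w}
Event 1 (remove q): removed. Set: {9, w}
Event 2 (remove w): removed. Set: {9}
Event 3 (add v): added. Set: {9, v}

Final set: {9, v} (size 2)
e is NOT in the final set.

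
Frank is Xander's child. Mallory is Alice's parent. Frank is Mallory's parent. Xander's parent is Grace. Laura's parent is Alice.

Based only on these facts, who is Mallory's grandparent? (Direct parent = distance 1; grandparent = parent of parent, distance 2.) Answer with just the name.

Answer: Xander

Derivation:
Reconstructing the parent chain from the given facts:
  Grace -> Xander -> Frank -> Mallory -> Alice -> Laura
(each arrow means 'parent of the next')
Positions in the chain (0 = top):
  position of Grace: 0
  position of Xander: 1
  position of Frank: 2
  position of Mallory: 3
  position of Alice: 4
  position of Laura: 5

Mallory is at position 3; the grandparent is 2 steps up the chain, i.e. position 1: Xander.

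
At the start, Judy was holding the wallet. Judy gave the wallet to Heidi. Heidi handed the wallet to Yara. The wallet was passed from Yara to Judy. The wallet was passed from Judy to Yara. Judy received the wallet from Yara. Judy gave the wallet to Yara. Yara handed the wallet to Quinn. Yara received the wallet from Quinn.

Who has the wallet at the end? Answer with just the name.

Tracking the wallet through each event:
Start: Judy has the wallet.
After event 1: Heidi has the wallet.
After event 2: Yara has the wallet.
After event 3: Judy has the wallet.
After event 4: Yara has the wallet.
After event 5: Judy has the wallet.
After event 6: Yara has the wallet.
After event 7: Quinn has the wallet.
After event 8: Yara has the wallet.

Answer: Yara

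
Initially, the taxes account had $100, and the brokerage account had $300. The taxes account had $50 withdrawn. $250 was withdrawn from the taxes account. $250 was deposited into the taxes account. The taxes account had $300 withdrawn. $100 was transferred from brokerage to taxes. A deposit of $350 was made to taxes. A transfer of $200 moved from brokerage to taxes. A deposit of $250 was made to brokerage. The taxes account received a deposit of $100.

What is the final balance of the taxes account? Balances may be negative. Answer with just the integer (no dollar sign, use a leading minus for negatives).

Tracking account balances step by step:
Start: taxes=100, brokerage=300
Event 1 (withdraw 50 from taxes): taxes: 100 - 50 = 50. Balances: taxes=50, brokerage=300
Event 2 (withdraw 250 from taxes): taxes: 50 - 250 = -200. Balances: taxes=-200, brokerage=300
Event 3 (deposit 250 to taxes): taxes: -200 + 250 = 50. Balances: taxes=50, brokerage=300
Event 4 (withdraw 300 from taxes): taxes: 50 - 300 = -250. Balances: taxes=-250, brokerage=300
Event 5 (transfer 100 brokerage -> taxes): brokerage: 300 - 100 = 200, taxes: -250 + 100 = -150. Balances: taxes=-150, brokerage=200
Event 6 (deposit 350 to taxes): taxes: -150 + 350 = 200. Balances: taxes=200, brokerage=200
Event 7 (transfer 200 brokerage -> taxes): brokerage: 200 - 200 = 0, taxes: 200 + 200 = 400. Balances: taxes=400, brokerage=0
Event 8 (deposit 250 to brokerage): brokerage: 0 + 250 = 250. Balances: taxes=400, brokerage=250
Event 9 (deposit 100 to taxes): taxes: 400 + 100 = 500. Balances: taxes=500, brokerage=250

Final balance of taxes: 500

Answer: 500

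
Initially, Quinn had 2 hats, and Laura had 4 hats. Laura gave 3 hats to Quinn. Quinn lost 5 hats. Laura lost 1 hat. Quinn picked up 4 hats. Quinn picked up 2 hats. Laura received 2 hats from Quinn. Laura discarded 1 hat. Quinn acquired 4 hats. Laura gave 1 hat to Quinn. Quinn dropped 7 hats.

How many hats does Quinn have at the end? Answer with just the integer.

Tracking counts step by step:
Start: Quinn=2, Laura=4
Event 1 (Laura -> Quinn, 3): Laura: 4 -> 1, Quinn: 2 -> 5. State: Quinn=5, Laura=1
Event 2 (Quinn -5): Quinn: 5 -> 0. State: Quinn=0, Laura=1
Event 3 (Laura -1): Laura: 1 -> 0. State: Quinn=0, Laura=0
Event 4 (Quinn +4): Quinn: 0 -> 4. State: Quinn=4, Laura=0
Event 5 (Quinn +2): Quinn: 4 -> 6. State: Quinn=6, Laura=0
Event 6 (Quinn -> Laura, 2): Quinn: 6 -> 4, Laura: 0 -> 2. State: Quinn=4, Laura=2
Event 7 (Laura -1): Laura: 2 -> 1. State: Quinn=4, Laura=1
Event 8 (Quinn +4): Quinn: 4 -> 8. State: Quinn=8, Laura=1
Event 9 (Laura -> Quinn, 1): Laura: 1 -> 0, Quinn: 8 -> 9. State: Quinn=9, Laura=0
Event 10 (Quinn -7): Quinn: 9 -> 2. State: Quinn=2, Laura=0

Quinn's final count: 2

Answer: 2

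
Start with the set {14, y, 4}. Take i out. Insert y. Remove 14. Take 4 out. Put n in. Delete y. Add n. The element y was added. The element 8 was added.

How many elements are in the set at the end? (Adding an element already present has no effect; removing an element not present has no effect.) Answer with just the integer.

Tracking the set through each operation:
Start: {14, 4, y}
Event 1 (remove i): not present, no change. Set: {14, 4, y}
Event 2 (add y): already present, no change. Set: {14, 4, y}
Event 3 (remove 14): removed. Set: {4, y}
Event 4 (remove 4): removed. Set: {y}
Event 5 (add n): added. Set: {n, y}
Event 6 (remove y): removed. Set: {n}
Event 7 (add n): already present, no change. Set: {n}
Event 8 (add y): added. Set: {n, y}
Event 9 (add 8): added. Set: {8, n, y}

Final set: {8, n, y} (size 3)

Answer: 3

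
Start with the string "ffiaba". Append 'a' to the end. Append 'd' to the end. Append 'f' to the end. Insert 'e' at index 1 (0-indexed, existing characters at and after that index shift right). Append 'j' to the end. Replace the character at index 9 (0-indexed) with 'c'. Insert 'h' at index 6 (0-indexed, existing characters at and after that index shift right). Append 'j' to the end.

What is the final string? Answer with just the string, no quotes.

Applying each edit step by step:
Start: "ffiaba"
Op 1 (append 'a'): "ffiaba" -> "ffiabaa"
Op 2 (append 'd'): "ffiabaa" -> "ffiabaad"
Op 3 (append 'f'): "ffiabaad" -> "ffiabaadf"
Op 4 (insert 'e' at idx 1): "ffiabaadf" -> "fefiabaadf"
Op 5 (append 'j'): "fefiabaadf" -> "fefiabaadfj"
Op 6 (replace idx 9: 'f' -> 'c'): "fefiabaadfj" -> "fefiabaadcj"
Op 7 (insert 'h' at idx 6): "fefiabaadcj" -> "fefiabhaadcj"
Op 8 (append 'j'): "fefiabhaadcj" -> "fefiabhaadcjj"

Answer: fefiabhaadcjj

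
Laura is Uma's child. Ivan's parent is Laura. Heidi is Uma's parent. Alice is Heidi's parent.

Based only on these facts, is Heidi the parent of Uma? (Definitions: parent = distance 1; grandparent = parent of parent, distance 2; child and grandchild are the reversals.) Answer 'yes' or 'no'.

Answer: yes

Derivation:
Reconstructing the parent chain from the given facts:
  Alice -> Heidi -> Uma -> Laura -> Ivan
(each arrow means 'parent of the next')
Positions in the chain (0 = top):
  position of Alice: 0
  position of Heidi: 1
  position of Uma: 2
  position of Laura: 3
  position of Ivan: 4

Heidi is at position 1, Uma is at position 2; signed distance (j - i) = 1.
'parent' requires j - i = 1. Actual distance is 1, so the relation HOLDS.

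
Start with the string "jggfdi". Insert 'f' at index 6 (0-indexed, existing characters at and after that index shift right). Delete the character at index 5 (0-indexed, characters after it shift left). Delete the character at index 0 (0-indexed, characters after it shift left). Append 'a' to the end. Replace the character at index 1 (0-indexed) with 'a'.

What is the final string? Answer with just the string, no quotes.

Applying each edit step by step:
Start: "jggfdi"
Op 1 (insert 'f' at idx 6): "jggfdi" -> "jggfdif"
Op 2 (delete idx 5 = 'i'): "jggfdif" -> "jggfdf"
Op 3 (delete idx 0 = 'j'): "jggfdf" -> "ggfdf"
Op 4 (append 'a'): "ggfdf" -> "ggfdfa"
Op 5 (replace idx 1: 'g' -> 'a'): "ggfdfa" -> "gafdfa"

Answer: gafdfa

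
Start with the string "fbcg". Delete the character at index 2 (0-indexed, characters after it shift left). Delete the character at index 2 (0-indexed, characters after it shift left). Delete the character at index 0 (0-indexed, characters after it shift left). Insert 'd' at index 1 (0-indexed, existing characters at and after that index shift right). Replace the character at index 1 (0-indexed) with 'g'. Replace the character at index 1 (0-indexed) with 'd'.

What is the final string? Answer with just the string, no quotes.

Applying each edit step by step:
Start: "fbcg"
Op 1 (delete idx 2 = 'c'): "fbcg" -> "fbg"
Op 2 (delete idx 2 = 'g'): "fbg" -> "fb"
Op 3 (delete idx 0 = 'f'): "fb" -> "b"
Op 4 (insert 'd' at idx 1): "b" -> "bd"
Op 5 (replace idx 1: 'd' -> 'g'): "bd" -> "bg"
Op 6 (replace idx 1: 'g' -> 'd'): "bg" -> "bd"

Answer: bd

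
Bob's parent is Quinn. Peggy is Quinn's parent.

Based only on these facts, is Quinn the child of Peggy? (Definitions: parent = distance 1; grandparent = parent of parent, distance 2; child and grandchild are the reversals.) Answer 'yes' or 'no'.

Answer: yes

Derivation:
Reconstructing the parent chain from the given facts:
  Peggy -> Quinn -> Bob
(each arrow means 'parent of the next')
Positions in the chain (0 = top):
  position of Peggy: 0
  position of Quinn: 1
  position of Bob: 2

Quinn is at position 1, Peggy is at position 0; signed distance (j - i) = -1.
'child' requires j - i = -1. Actual distance is -1, so the relation HOLDS.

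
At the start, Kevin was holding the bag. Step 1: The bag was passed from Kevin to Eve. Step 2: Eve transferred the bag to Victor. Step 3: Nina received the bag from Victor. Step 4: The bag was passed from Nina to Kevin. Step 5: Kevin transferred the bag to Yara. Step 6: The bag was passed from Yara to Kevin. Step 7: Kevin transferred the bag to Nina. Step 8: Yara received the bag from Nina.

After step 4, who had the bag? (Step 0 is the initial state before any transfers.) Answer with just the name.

Tracking the bag holder through step 4:
After step 0 (start): Kevin
After step 1: Eve
After step 2: Victor
After step 3: Nina
After step 4: Kevin

At step 4, the holder is Kevin.

Answer: Kevin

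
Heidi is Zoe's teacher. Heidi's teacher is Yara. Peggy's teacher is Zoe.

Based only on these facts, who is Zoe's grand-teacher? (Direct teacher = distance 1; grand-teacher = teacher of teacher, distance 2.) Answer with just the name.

Answer: Yara

Derivation:
Reconstructing the teacher chain from the given facts:
  Yara -> Heidi -> Zoe -> Peggy
(each arrow means 'teacher of the next')
Positions in the chain (0 = top):
  position of Yara: 0
  position of Heidi: 1
  position of Zoe: 2
  position of Peggy: 3

Zoe is at position 2; the grand-teacher is 2 steps up the chain, i.e. position 0: Yara.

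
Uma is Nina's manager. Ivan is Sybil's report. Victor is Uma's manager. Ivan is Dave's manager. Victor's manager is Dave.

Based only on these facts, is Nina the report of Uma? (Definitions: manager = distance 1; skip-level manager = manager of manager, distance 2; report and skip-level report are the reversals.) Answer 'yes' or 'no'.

Answer: yes

Derivation:
Reconstructing the manager chain from the given facts:
  Sybil -> Ivan -> Dave -> Victor -> Uma -> Nina
(each arrow means 'manager of the next')
Positions in the chain (0 = top):
  position of Sybil: 0
  position of Ivan: 1
  position of Dave: 2
  position of Victor: 3
  position of Uma: 4
  position of Nina: 5

Nina is at position 5, Uma is at position 4; signed distance (j - i) = -1.
'report' requires j - i = -1. Actual distance is -1, so the relation HOLDS.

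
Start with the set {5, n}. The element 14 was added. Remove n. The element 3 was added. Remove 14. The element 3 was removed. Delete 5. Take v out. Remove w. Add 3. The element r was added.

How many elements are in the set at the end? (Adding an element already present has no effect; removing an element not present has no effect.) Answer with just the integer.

Answer: 2

Derivation:
Tracking the set through each operation:
Start: {5, n}
Event 1 (add 14): added. Set: {14, 5, n}
Event 2 (remove n): removed. Set: {14, 5}
Event 3 (add 3): added. Set: {14, 3, 5}
Event 4 (remove 14): removed. Set: {3, 5}
Event 5 (remove 3): removed. Set: {5}
Event 6 (remove 5): removed. Set: {}
Event 7 (remove v): not present, no change. Set: {}
Event 8 (remove w): not present, no change. Set: {}
Event 9 (add 3): added. Set: {3}
Event 10 (add r): added. Set: {3, r}

Final set: {3, r} (size 2)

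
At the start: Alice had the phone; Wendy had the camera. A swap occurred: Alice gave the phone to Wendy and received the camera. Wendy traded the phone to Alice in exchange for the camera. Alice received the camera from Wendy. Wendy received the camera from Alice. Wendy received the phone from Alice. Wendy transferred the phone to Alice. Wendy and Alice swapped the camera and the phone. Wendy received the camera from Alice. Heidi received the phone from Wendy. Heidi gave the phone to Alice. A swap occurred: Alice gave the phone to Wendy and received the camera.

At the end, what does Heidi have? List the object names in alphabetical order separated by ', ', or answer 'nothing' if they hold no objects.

Answer: nothing

Derivation:
Tracking all object holders:
Start: phone:Alice, camera:Wendy
Event 1 (swap phone<->camera: now phone:Wendy, camera:Alice). State: phone:Wendy, camera:Alice
Event 2 (swap phone<->camera: now phone:Alice, camera:Wendy). State: phone:Alice, camera:Wendy
Event 3 (give camera: Wendy -> Alice). State: phone:Alice, camera:Alice
Event 4 (give camera: Alice -> Wendy). State: phone:Alice, camera:Wendy
Event 5 (give phone: Alice -> Wendy). State: phone:Wendy, camera:Wendy
Event 6 (give phone: Wendy -> Alice). State: phone:Alice, camera:Wendy
Event 7 (swap camera<->phone: now camera:Alice, phone:Wendy). State: phone:Wendy, camera:Alice
Event 8 (give camera: Alice -> Wendy). State: phone:Wendy, camera:Wendy
Event 9 (give phone: Wendy -> Heidi). State: phone:Heidi, camera:Wendy
Event 10 (give phone: Heidi -> Alice). State: phone:Alice, camera:Wendy
Event 11 (swap phone<->camera: now phone:Wendy, camera:Alice). State: phone:Wendy, camera:Alice

Final state: phone:Wendy, camera:Alice
Heidi holds: (nothing).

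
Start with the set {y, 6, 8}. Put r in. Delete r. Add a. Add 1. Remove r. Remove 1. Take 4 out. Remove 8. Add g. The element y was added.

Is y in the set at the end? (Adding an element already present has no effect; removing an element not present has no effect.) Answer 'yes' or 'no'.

Answer: yes

Derivation:
Tracking the set through each operation:
Start: {6, 8, y}
Event 1 (add r): added. Set: {6, 8, r, y}
Event 2 (remove r): removed. Set: {6, 8, y}
Event 3 (add a): added. Set: {6, 8, a, y}
Event 4 (add 1): added. Set: {1, 6, 8, a, y}
Event 5 (remove r): not present, no change. Set: {1, 6, 8, a, y}
Event 6 (remove 1): removed. Set: {6, 8, a, y}
Event 7 (remove 4): not present, no change. Set: {6, 8, a, y}
Event 8 (remove 8): removed. Set: {6, a, y}
Event 9 (add g): added. Set: {6, a, g, y}
Event 10 (add y): already present, no change. Set: {6, a, g, y}

Final set: {6, a, g, y} (size 4)
y is in the final set.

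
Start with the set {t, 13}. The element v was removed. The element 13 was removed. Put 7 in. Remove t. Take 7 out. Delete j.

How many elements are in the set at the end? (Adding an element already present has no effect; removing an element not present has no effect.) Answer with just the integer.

Answer: 0

Derivation:
Tracking the set through each operation:
Start: {13, t}
Event 1 (remove v): not present, no change. Set: {13, t}
Event 2 (remove 13): removed. Set: {t}
Event 3 (add 7): added. Set: {7, t}
Event 4 (remove t): removed. Set: {7}
Event 5 (remove 7): removed. Set: {}
Event 6 (remove j): not present, no change. Set: {}

Final set: {} (size 0)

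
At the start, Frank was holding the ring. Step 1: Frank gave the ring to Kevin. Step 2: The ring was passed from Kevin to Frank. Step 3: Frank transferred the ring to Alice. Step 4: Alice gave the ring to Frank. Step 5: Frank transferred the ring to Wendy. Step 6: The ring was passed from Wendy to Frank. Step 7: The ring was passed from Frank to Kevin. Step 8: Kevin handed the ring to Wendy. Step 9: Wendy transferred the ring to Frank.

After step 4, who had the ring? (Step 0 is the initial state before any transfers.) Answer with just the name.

Answer: Frank

Derivation:
Tracking the ring holder through step 4:
After step 0 (start): Frank
After step 1: Kevin
After step 2: Frank
After step 3: Alice
After step 4: Frank

At step 4, the holder is Frank.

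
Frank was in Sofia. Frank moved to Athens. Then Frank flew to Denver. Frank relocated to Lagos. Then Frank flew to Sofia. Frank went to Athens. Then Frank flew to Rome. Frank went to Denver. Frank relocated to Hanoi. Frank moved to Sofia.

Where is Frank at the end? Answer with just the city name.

Tracking Frank's location:
Start: Frank is in Sofia.
After move 1: Sofia -> Athens. Frank is in Athens.
After move 2: Athens -> Denver. Frank is in Denver.
After move 3: Denver -> Lagos. Frank is in Lagos.
After move 4: Lagos -> Sofia. Frank is in Sofia.
After move 5: Sofia -> Athens. Frank is in Athens.
After move 6: Athens -> Rome. Frank is in Rome.
After move 7: Rome -> Denver. Frank is in Denver.
After move 8: Denver -> Hanoi. Frank is in Hanoi.
After move 9: Hanoi -> Sofia. Frank is in Sofia.

Answer: Sofia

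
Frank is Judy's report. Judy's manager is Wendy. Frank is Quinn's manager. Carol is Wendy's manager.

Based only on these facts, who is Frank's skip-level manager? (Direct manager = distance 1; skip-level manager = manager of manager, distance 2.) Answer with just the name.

Reconstructing the manager chain from the given facts:
  Carol -> Wendy -> Judy -> Frank -> Quinn
(each arrow means 'manager of the next')
Positions in the chain (0 = top):
  position of Carol: 0
  position of Wendy: 1
  position of Judy: 2
  position of Frank: 3
  position of Quinn: 4

Frank is at position 3; the skip-level manager is 2 steps up the chain, i.e. position 1: Wendy.

Answer: Wendy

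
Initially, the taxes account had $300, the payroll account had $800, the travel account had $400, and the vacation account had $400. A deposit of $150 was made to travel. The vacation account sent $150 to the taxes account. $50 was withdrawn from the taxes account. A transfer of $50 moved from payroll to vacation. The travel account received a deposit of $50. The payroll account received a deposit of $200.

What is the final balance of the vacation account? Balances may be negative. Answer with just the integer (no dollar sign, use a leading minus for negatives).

Answer: 300

Derivation:
Tracking account balances step by step:
Start: taxes=300, payroll=800, travel=400, vacation=400
Event 1 (deposit 150 to travel): travel: 400 + 150 = 550. Balances: taxes=300, payroll=800, travel=550, vacation=400
Event 2 (transfer 150 vacation -> taxes): vacation: 400 - 150 = 250, taxes: 300 + 150 = 450. Balances: taxes=450, payroll=800, travel=550, vacation=250
Event 3 (withdraw 50 from taxes): taxes: 450 - 50 = 400. Balances: taxes=400, payroll=800, travel=550, vacation=250
Event 4 (transfer 50 payroll -> vacation): payroll: 800 - 50 = 750, vacation: 250 + 50 = 300. Balances: taxes=400, payroll=750, travel=550, vacation=300
Event 5 (deposit 50 to travel): travel: 550 + 50 = 600. Balances: taxes=400, payroll=750, travel=600, vacation=300
Event 6 (deposit 200 to payroll): payroll: 750 + 200 = 950. Balances: taxes=400, payroll=950, travel=600, vacation=300

Final balance of vacation: 300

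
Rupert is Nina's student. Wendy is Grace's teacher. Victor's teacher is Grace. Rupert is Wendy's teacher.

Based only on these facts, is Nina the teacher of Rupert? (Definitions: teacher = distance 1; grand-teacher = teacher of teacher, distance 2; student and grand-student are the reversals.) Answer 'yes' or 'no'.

Answer: yes

Derivation:
Reconstructing the teacher chain from the given facts:
  Nina -> Rupert -> Wendy -> Grace -> Victor
(each arrow means 'teacher of the next')
Positions in the chain (0 = top):
  position of Nina: 0
  position of Rupert: 1
  position of Wendy: 2
  position of Grace: 3
  position of Victor: 4

Nina is at position 0, Rupert is at position 1; signed distance (j - i) = 1.
'teacher' requires j - i = 1. Actual distance is 1, so the relation HOLDS.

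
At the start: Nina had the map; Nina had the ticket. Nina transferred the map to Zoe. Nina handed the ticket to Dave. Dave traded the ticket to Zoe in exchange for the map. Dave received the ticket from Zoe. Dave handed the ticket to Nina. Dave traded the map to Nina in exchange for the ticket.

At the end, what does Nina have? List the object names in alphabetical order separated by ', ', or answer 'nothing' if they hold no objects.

Tracking all object holders:
Start: map:Nina, ticket:Nina
Event 1 (give map: Nina -> Zoe). State: map:Zoe, ticket:Nina
Event 2 (give ticket: Nina -> Dave). State: map:Zoe, ticket:Dave
Event 3 (swap ticket<->map: now ticket:Zoe, map:Dave). State: map:Dave, ticket:Zoe
Event 4 (give ticket: Zoe -> Dave). State: map:Dave, ticket:Dave
Event 5 (give ticket: Dave -> Nina). State: map:Dave, ticket:Nina
Event 6 (swap map<->ticket: now map:Nina, ticket:Dave). State: map:Nina, ticket:Dave

Final state: map:Nina, ticket:Dave
Nina holds: map.

Answer: map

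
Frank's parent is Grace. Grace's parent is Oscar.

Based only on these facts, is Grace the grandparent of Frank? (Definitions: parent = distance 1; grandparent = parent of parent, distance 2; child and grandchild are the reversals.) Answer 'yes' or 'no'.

Answer: no

Derivation:
Reconstructing the parent chain from the given facts:
  Oscar -> Grace -> Frank
(each arrow means 'parent of the next')
Positions in the chain (0 = top):
  position of Oscar: 0
  position of Grace: 1
  position of Frank: 2

Grace is at position 1, Frank is at position 2; signed distance (j - i) = 1.
'grandparent' requires j - i = 2. Actual distance is 1, so the relation does NOT hold.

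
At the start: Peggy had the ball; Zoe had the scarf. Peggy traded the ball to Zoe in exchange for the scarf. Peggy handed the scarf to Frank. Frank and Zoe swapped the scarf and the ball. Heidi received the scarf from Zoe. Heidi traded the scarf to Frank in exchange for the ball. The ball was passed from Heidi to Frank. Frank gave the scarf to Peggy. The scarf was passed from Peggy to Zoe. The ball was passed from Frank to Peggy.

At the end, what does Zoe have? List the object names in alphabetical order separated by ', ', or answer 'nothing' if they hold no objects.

Tracking all object holders:
Start: ball:Peggy, scarf:Zoe
Event 1 (swap ball<->scarf: now ball:Zoe, scarf:Peggy). State: ball:Zoe, scarf:Peggy
Event 2 (give scarf: Peggy -> Frank). State: ball:Zoe, scarf:Frank
Event 3 (swap scarf<->ball: now scarf:Zoe, ball:Frank). State: ball:Frank, scarf:Zoe
Event 4 (give scarf: Zoe -> Heidi). State: ball:Frank, scarf:Heidi
Event 5 (swap scarf<->ball: now scarf:Frank, ball:Heidi). State: ball:Heidi, scarf:Frank
Event 6 (give ball: Heidi -> Frank). State: ball:Frank, scarf:Frank
Event 7 (give scarf: Frank -> Peggy). State: ball:Frank, scarf:Peggy
Event 8 (give scarf: Peggy -> Zoe). State: ball:Frank, scarf:Zoe
Event 9 (give ball: Frank -> Peggy). State: ball:Peggy, scarf:Zoe

Final state: ball:Peggy, scarf:Zoe
Zoe holds: scarf.

Answer: scarf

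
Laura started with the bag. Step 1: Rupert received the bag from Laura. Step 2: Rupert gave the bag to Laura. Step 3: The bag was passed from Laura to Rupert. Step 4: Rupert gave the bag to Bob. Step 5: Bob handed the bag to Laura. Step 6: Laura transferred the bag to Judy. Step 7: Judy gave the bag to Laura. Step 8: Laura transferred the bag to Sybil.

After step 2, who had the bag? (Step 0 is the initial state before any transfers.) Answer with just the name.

Tracking the bag holder through step 2:
After step 0 (start): Laura
After step 1: Rupert
After step 2: Laura

At step 2, the holder is Laura.

Answer: Laura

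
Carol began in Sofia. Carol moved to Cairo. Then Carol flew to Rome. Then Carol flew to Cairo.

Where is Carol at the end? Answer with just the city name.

Tracking Carol's location:
Start: Carol is in Sofia.
After move 1: Sofia -> Cairo. Carol is in Cairo.
After move 2: Cairo -> Rome. Carol is in Rome.
After move 3: Rome -> Cairo. Carol is in Cairo.

Answer: Cairo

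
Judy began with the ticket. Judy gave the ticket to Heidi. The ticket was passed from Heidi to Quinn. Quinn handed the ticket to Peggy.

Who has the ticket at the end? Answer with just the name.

Answer: Peggy

Derivation:
Tracking the ticket through each event:
Start: Judy has the ticket.
After event 1: Heidi has the ticket.
After event 2: Quinn has the ticket.
After event 3: Peggy has the ticket.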